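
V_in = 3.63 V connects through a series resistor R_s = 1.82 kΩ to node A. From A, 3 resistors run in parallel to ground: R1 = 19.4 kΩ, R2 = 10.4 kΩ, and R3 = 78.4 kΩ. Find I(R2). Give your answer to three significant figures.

I ≈ 0.270 mA

Parallel bank: R_p = 1/(1/19.4 + 1/10.4 + 1/78.4) = 6.232 kΩ.
Node voltage V_A = V_in · R_p/(R_s + R_p) = 3.63 × 0.7740 = 2.810 V.
I(R2) = V_A / R2 = 2.810/10.4 = 0.2701 mA.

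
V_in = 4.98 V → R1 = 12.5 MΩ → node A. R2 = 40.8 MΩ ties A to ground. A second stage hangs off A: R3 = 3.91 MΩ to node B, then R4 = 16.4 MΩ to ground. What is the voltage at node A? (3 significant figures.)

Node A sees R2 in parallel with the series input of stage 2, R3 + R4 = 20.31 MΩ.
Effective lower resistance at A: R2 ‖ 20.31 = 13.56 MΩ.
V_A = 4.98 × 13.56/(12.5 + 13.56) = 2.591 V.

V_A ≈ 2.59 V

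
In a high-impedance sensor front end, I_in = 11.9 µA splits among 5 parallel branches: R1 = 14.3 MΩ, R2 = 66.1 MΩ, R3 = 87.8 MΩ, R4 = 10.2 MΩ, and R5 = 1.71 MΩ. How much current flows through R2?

Total conductance ΣG = 1/14.3 + 1/66.1 + 1/87.8 + 1/10.2 + 1/1.71 = 0.7793 (units of 1/MΩ).
R2 takes the fraction G_k/ΣG = 0.01513/0.7793 = 0.01941, so I = 11.9 × 0.01941 = 0.2310 µA.

I ≈ 0.231 µA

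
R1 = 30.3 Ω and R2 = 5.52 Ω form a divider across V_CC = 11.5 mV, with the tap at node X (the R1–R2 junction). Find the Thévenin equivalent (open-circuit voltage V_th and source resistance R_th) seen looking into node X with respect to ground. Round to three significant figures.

V_th ≈ 1.77 mV, R_th ≈ 4.67 Ω

With X open, the divider is unloaded: V_th = 11.5 × 5.52/35.82 = 1.772 mV.
Zeroing V_CC shorts the top of R1 to ground, so R_th = R1 ‖ R2 = 4.669 Ω.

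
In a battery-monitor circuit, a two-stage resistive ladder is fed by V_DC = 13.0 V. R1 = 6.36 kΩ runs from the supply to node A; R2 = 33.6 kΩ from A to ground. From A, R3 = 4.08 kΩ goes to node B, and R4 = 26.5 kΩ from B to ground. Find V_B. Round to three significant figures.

V_B ≈ 8.06 V

Node A sees R2 in parallel with the series input of stage 2, R3 + R4 = 30.58 kΩ.
Effective lower resistance at A: R2 ‖ 30.58 = 16.01 kΩ.
V_A = 13.0 × 16.01/(6.36 + 16.01) = 9.304 V.
Stage 2 is unloaded, so V_B = V_A · R4/(R3+R4) = 9.304 × 26.5/30.58 = 8.063 V.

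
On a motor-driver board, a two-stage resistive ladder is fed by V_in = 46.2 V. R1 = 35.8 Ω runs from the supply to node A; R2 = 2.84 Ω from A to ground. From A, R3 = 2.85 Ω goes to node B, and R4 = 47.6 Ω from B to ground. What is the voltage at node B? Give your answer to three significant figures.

The second stage (R3 + R4 = 50.45 Ω) loads node A in parallel with R2.
Effective lower resistance at A: R2 ‖ 50.45 = 2.689 Ω.
V_A = 46.2 × 2.689/(35.8 + 2.689) = 3.227 V.
V_B = V_A × 0.9435 = 3.045 V.

V_B ≈ 3.05 V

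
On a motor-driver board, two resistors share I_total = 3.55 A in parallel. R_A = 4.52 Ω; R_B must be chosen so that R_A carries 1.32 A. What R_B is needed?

R_B ≈ 2.68 Ω

Two-branch current divider: I_A = I_total · R_B/(R_A + R_B).
With f = 0.3718, R_B = R_A · f/(1−f) = 4.52 × 0.5919 = 2.676 Ω.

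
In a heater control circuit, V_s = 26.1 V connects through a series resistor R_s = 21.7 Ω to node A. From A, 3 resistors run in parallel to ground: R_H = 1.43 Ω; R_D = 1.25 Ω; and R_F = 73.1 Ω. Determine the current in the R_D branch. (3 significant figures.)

Parallel bank: R_p = 1/(1/1.43 + 1/1.25 + 1/73.1) = 0.6609 Ω.
Node voltage V_A = V_s · R_p/(R_s + R_p) = 26.1 × 0.02956 = 0.7715 V.
Branch current I = V_A/R_D = 0.7715/1.25 = 0.6172 A.

I ≈ 0.617 A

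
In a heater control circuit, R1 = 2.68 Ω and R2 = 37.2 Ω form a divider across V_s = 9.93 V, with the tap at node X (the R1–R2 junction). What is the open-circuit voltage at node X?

V_th ≈ 9.26 V

Open-circuit (no load on X): V_th = V_s · R2/(R1 + R2) = 9.93 × 37.2/(2.680 + 37.2) = 9.263 V.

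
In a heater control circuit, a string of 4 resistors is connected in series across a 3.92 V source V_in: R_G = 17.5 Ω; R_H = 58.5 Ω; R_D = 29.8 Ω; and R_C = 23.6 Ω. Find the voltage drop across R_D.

V ≈ 0.903 V

ΣR = 17.5 + 58.5 + 29.8 + 23.6 = 129.4 Ω.
By the voltage-divider rule, V = 3.92 × 29.80/129.4 = 0.9028 V.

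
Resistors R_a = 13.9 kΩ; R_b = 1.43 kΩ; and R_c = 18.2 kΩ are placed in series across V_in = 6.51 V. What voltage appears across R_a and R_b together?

ΣR = 13.9 + 1.43 + 18.2 = 33.53 kΩ.
R_{R_a..R_b} = 13.9 + 1.43 = 15.33 kΩ.
By the voltage-divider rule, V = 6.51 × 15.33/33.53 = 2.976 V.

V ≈ 2.98 V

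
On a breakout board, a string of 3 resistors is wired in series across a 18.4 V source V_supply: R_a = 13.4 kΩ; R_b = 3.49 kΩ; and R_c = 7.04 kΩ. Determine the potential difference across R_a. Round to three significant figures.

ΣR = 13.4 + 3.49 + 7.04 = 23.93 kΩ.
V = V_supply · R/ΣR = 18.4 × 0.5600 = 10.30 V.

V ≈ 10.3 V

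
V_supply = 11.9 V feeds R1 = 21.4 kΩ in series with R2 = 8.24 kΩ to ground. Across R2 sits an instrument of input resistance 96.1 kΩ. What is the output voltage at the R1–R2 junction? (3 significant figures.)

The load sits in parallel with R2, giving an effective lower resistance R2' = R2·R_L/(R2+R_L) = 7.589 kΩ.
Then V_out = V_supply · R2'/(R1 + R2') = 11.9 × 7.589/28.99 = 3.115 V.
(Unloaded it would be 3.31 V; the load pulls it down.)

V_out ≈ 3.12 V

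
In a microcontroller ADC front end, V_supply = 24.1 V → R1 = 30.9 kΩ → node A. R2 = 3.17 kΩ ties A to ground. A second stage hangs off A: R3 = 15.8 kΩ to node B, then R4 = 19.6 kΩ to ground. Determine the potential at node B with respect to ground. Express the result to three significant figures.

Node A sees R2 in parallel with the series input of stage 2, R3 + R4 = 35.40 kΩ.
Effective lower resistance at A: R2 ‖ 35.40 = 2.909 kΩ.
V_A = 24.1 × 2.909/(30.9 + 2.909) = 2.074 V.
Stage 2 is unloaded, so V_B = V_A · R4/(R3+R4) = 2.074 × 19.6/35.40 = 1.148 V.

V_B ≈ 1.15 V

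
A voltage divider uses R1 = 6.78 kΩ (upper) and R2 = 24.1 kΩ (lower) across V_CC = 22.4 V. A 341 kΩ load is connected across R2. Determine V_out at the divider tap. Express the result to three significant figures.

V_out ≈ 17.2 V

R2 ‖ R_L = (24.1 × 341)/(24.1 + 341) = 22.51 kΩ.
Voltage divider with the loaded lower leg: V_out = 22.4 × 22.51/(6.78 + 22.51) = 22.4 × 0.7685 = 17.21 V.
(Unloaded it would be 17.5 V; the load pulls it down.)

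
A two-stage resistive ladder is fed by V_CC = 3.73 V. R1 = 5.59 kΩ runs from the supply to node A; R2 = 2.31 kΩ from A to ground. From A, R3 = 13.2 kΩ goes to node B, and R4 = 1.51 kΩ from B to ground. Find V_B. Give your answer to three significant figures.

Node A sees R2 in parallel with the series input of stage 2, R3 + R4 = 14.71 kΩ.
R2 ‖ (R3+R4) = 1.996 kΩ.
V_A = 3.73 × 1.996/(5.59 + 1.996) = 0.9816 V.
V_B = V_A × 0.1027 = 0.1008 V.

V_B ≈ 0.101 V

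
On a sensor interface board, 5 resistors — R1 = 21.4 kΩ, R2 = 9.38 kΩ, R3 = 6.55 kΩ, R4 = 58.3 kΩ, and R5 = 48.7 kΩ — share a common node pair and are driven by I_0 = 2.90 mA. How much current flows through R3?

I ≈ 1.29 mA

Total conductance ΣG = 1/21.4 + 1/9.38 + 1/6.55 + 1/58.3 + 1/48.7 = 0.3437 (units of 1/kΩ).
R3 takes the fraction G_k/ΣG = 0.1527/0.3437 = 0.4442, so I = 2.90 × 0.4442 = 1.288 mA.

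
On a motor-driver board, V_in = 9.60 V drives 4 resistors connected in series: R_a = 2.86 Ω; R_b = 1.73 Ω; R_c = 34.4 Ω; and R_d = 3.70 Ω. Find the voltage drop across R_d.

Total series resistance ΣR = 2.86 + 1.73 + 34.4 + 3.70 = 42.69 Ω.
By the voltage-divider rule, V = 9.60 × 3.700/42.69 = 0.8320 V.

V ≈ 0.832 V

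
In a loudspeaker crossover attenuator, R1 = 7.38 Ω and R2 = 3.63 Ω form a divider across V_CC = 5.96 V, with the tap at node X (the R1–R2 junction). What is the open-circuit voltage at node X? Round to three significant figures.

V_th is the unloaded tap voltage: V_CC · R2/(R1+R2) = 5.96 × 0.3297 = 1.965 V.

V_th ≈ 1.97 V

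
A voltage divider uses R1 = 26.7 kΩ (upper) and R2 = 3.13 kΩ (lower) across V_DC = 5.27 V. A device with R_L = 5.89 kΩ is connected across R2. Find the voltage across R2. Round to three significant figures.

V_out ≈ 0.375 V

First combine the lower leg with the load: R2 ‖ R_L = 2.044 kΩ.
Voltage divider with the loaded lower leg: V_out = 5.27 × 2.044/(26.7 + 2.044) = 5.27 × 0.07111 = 0.3747 V.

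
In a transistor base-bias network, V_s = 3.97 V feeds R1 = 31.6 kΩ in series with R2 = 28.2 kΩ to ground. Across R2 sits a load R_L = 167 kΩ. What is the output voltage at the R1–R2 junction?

First combine the lower leg with the load: R2 ‖ R_L = 24.13 kΩ.
Voltage divider with the loaded lower leg: V_out = 3.97 × 24.13/(31.6 + 24.13) = 3.97 × 0.4329 = 1.719 V.

V_out ≈ 1.72 V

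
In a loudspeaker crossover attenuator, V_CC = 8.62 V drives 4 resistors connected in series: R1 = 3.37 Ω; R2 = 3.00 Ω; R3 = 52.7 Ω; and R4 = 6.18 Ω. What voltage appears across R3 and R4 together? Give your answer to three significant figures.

V ≈ 7.78 V

Series total: ΣR = 3.37 + 3.00 + 52.7 + 6.18 = 65.25 Ω.
R_{R3..R4} = 52.7 + 6.18 = 58.88 Ω.
Voltage divider: V = V_CC · (58.88 / 65.25) = 8.62 × 0.9024 = 7.778 V.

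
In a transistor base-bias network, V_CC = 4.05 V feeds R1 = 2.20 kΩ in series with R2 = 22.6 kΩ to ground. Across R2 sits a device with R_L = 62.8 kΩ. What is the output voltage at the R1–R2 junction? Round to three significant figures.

V_out ≈ 3.58 V

The load sits in parallel with R2, giving an effective lower resistance R2' = R2·R_L/(R2+R_L) = 16.62 kΩ.
Voltage divider with the loaded lower leg: V_out = 4.05 × 16.62/(2.20 + 16.62) = 4.05 × 0.8831 = 3.577 V.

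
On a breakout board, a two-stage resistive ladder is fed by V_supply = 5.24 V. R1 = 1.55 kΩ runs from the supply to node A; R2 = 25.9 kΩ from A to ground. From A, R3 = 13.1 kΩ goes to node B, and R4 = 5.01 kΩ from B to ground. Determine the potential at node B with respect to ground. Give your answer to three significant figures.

V_B ≈ 1.27 V

The second stage (R3 + R4 = 18.11 kΩ) loads node A in parallel with R2.
Effective lower resistance at A: R2 ‖ 18.11 = 10.66 kΩ.
V_A = 5.24 × 10.66/(1.55 + 10.66) = 4.575 V.
Stage 2 is unloaded, so V_B = V_A · R4/(R3+R4) = 4.575 × 5.01/18.11 = 1.266 V.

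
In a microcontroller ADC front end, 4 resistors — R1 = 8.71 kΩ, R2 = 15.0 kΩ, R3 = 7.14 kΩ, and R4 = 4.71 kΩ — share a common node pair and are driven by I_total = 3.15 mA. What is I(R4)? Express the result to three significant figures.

ΣG = 1/8.71 + 1/15.0 + 1/7.14 + 1/4.71 = 0.5338.
R4 takes the fraction G_k/ΣG = 0.2123/0.5338 = 0.3977, so I = 3.15 × 0.3977 = 1.253 mA.

I ≈ 1.25 mA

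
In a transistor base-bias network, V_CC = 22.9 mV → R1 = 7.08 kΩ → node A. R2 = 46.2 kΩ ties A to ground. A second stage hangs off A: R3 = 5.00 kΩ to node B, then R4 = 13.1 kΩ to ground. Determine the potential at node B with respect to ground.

V_B ≈ 10.7 mV

Node A sees R2 in parallel with the series input of stage 2, R3 + R4 = 18.10 kΩ.
R2 ‖ (R3+R4) = 13.00 kΩ.
So V_A = 22.9 × 0.6475 = 14.83 mV.
Stage 2 is unloaded, so V_B = V_A · R4/(R3+R4) = 14.83 × 13.1/18.10 = 10.73 mV.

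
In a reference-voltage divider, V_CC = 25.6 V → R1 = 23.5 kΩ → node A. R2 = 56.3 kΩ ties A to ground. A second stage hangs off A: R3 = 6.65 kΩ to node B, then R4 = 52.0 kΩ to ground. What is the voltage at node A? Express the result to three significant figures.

Looking into the second stage from A: R3 + R4 = 58.65 kΩ appears in parallel with R2.
Effective lower resistance at A: R2 ‖ 58.65 = 28.73 kΩ.
First divider: V_A = V_CC · 28.73/(23.5 + 28.73) = 14.08 V.

V_A ≈ 14.1 V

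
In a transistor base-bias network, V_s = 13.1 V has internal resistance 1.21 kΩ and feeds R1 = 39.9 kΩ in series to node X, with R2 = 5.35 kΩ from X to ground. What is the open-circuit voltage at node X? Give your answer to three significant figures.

V_th ≈ 1.51 V

R1' = 1.21 + 39.9 = 41.11 kΩ (source resistance + R1).
With X open, the divider is unloaded: V_th = 13.1 × 5.35/46.46 = 1.509 V.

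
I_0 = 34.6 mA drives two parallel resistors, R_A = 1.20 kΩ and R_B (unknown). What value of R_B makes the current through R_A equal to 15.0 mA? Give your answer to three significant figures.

In a two-way split, I_A/I_0 = R_B/(R_A + R_B).
With f = 0.4335, R_B = R_A · f/(1−f) = 1.20 × 0.7653 = 0.9184 kΩ.

R_B ≈ 0.918 kΩ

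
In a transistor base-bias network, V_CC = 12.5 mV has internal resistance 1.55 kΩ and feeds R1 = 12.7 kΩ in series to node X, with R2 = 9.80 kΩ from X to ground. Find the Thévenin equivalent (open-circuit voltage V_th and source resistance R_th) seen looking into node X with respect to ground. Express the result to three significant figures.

V_th ≈ 5.09 mV, R_th ≈ 5.81 kΩ

R1' = 1.55 + 12.7 = 14.25 kΩ (source resistance + R1).
With X open, the divider is unloaded: V_th = 12.5 × 9.80/24.05 = 5.094 mV.
With V_CC suppressed (replaced by a short), R_th = R1' ‖ R2 = (14.25 × 9.80)/(14.25 + 9.80) = 5.807 kΩ.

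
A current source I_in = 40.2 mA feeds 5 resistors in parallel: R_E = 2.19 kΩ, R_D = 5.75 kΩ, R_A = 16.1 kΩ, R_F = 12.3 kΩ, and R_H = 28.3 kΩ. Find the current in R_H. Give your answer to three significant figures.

I ≈ 1.76 mA

Total conductance ΣG = 1/2.19 + 1/5.75 + 1/16.1 + 1/12.3 + 1/28.3 = 0.8093 (units of 1/kΩ).
R_H takes the fraction G_k/ΣG = 0.03534/0.8093 = 0.04366, so I = 40.2 × 0.04366 = 1.755 mA.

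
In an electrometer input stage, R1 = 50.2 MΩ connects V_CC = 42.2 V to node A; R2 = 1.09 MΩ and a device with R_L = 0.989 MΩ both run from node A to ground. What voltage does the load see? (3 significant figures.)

V_out ≈ 0.431 V

First combine the lower leg with the load: R2 ‖ R_L = 0.5185 MΩ.
Then V_out = V_CC · R2'/(R1 + R2') = 42.2 × 0.5185/50.72 = 0.4314 V.
(Unloaded it would be 0.897 V; the load pulls it down.)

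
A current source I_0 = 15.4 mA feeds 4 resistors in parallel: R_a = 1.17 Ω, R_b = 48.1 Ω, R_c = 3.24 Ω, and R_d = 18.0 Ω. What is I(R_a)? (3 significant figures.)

Total conductance ΣG = 1/1.17 + 1/48.1 + 1/3.24 + 1/18.0 = 1.240 (units of 1/Ω).
Current divider: I(R_a) = I_0 · G_k/ΣG = 15.4 × (0.8547/1.240) = 15.4 × 0.6894 = 10.62 mA.

I ≈ 10.6 mA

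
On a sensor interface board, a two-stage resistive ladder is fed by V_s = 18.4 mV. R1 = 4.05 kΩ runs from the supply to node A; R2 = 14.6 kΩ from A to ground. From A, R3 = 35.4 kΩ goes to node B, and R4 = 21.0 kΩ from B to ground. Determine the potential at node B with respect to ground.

Node A sees R2 in parallel with the series input of stage 2, R3 + R4 = 56.40 kΩ.
Effective lower resistance at A: R2 ‖ 56.40 = 11.60 kΩ.
So V_A = 18.4 × 0.7412 = 13.64 mV.
Stage 2 is unloaded, so V_B = V_A · R4/(R3+R4) = 13.64 × 21.0/56.40 = 5.078 mV.

V_B ≈ 5.08 mV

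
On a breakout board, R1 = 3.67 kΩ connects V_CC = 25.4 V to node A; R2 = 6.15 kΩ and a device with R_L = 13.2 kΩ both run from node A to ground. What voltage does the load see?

V_out ≈ 13.5 V

R2 ‖ R_L = (6.15 × 13.2)/(6.15 + 13.2) = 4.195 kΩ.
Now apply the divider: V_out = 25.4 × 0.5334 = 13.55 V.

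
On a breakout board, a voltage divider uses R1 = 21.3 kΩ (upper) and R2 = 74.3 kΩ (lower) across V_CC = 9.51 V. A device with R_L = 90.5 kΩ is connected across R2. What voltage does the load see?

R2 ‖ R_L = (74.3 × 90.5)/(74.3 + 90.5) = 40.80 kΩ.
Now apply the divider: V_out = 9.51 × 0.6570 = 6.248 V.

V_out ≈ 6.25 V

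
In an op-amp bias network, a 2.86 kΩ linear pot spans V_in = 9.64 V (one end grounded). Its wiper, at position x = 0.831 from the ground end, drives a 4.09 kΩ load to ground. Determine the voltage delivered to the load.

Lower segment x·R_p = 2.377 kΩ; upper segment (1−x)·R_p = 0.4833 kΩ.
(x·R_p) ‖ R_L = 1.503 kΩ.
Then V_out = V_in · 1.503/(0.4833 + 1.503) = 7.294 V.
(Unloaded: V_out = x·V_in = 8.01 V.)

V_out ≈ 7.29 V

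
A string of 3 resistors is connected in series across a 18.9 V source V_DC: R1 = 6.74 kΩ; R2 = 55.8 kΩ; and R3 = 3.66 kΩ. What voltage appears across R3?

V ≈ 1.04 V

ΣR = 6.74 + 55.8 + 3.66 = 66.20 kΩ.
V = V_DC · R/ΣR = 18.9 × 0.05529 = 1.045 V.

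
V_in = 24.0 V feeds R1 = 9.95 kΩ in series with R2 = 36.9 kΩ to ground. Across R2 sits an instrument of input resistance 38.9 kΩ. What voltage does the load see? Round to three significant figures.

The load sits in parallel with R2, giving an effective lower resistance R2' = R2·R_L/(R2+R_L) = 18.94 kΩ.
Now apply the divider: V_out = 24.0 × 0.6556 = 15.73 V.
(Unloaded it would be 18.9 V; the load pulls it down.)

V_out ≈ 15.7 V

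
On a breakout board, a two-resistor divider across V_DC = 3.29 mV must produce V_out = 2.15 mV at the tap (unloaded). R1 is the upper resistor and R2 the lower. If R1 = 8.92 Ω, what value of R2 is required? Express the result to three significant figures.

R2 ≈ 16.8 Ω

Required fraction k = V_out/V_DC = 0.6535.
R2 = R1 · 0.6535/(1 − 0.6535) = 16.82 Ω.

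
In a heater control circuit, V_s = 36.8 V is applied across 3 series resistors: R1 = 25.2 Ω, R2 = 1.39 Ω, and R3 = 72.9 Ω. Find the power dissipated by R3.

Series current I = V_s/ΣR = 36.8/99.49 = 0.3699 A.
V(R3) = I·R = 26.96 V; P = V·I = 26.96 × 0.3699 = 9.974 W.

P ≈ 9.97 W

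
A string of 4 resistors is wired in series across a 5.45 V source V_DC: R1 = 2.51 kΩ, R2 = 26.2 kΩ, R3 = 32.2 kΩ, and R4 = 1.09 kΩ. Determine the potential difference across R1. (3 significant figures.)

V ≈ 0.221 V

Total series resistance ΣR = 2.51 + 26.2 + 32.2 + 1.09 = 62.00 kΩ.
V = V_DC · R/ΣR = 5.45 × 0.04048 = 0.2206 V.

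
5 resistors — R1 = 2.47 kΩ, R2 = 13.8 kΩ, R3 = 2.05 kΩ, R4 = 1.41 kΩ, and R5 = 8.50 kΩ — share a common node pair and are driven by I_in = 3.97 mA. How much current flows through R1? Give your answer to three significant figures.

Total conductance ΣG = 1/2.47 + 1/13.8 + 1/2.05 + 1/1.41 + 1/8.50 = 1.792 (units of 1/kΩ).
Current divider: I(R1) = I_in · G_k/ΣG = 3.97 × (0.4049/1.792) = 3.97 × 0.2259 = 0.8969 mA.

I ≈ 0.897 mA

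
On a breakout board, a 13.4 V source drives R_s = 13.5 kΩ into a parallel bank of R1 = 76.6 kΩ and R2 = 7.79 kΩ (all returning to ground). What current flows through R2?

I ≈ 0.591 mA

Combine the parallel branches: R_p = (1/76.6 + 1/7.79)⁻¹ = 7.071 kΩ.
Node voltage V_A = V_in · R_p/(R_s + R_p) = 13.4 × 0.3437 = 4.606 V.
I(R2) = V_A / R2 = 4.606/7.79 = 0.5913 mA.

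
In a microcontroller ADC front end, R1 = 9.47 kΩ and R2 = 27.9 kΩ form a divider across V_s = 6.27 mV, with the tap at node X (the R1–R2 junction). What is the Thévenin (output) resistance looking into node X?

Looking into X with the source shorted: R_th = R1·R2/(R1+R2) = 9.470 × 27.9/37.37 = 7.070 kΩ.

R_th ≈ 7.07 kΩ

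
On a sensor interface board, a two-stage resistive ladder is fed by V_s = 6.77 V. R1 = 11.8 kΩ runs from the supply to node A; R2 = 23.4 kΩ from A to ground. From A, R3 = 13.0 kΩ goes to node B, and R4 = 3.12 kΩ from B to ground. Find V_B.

The second stage (R3 + R4 = 16.12 kΩ) loads node A in parallel with R2.
R2 ‖ (R3+R4) = 9.545 kΩ.
First divider: V_A = V_s · 9.545/(11.8 + 9.545) = 3.027 V.
Stage 2 is unloaded, so V_B = V_A · R4/(R3+R4) = 3.027 × 3.12/16.12 = 0.5859 V.

V_B ≈ 0.586 V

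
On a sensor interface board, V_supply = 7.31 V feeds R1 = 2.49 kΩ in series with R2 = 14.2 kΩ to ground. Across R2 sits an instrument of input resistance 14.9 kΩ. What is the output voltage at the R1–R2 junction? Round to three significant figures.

V_out ≈ 5.45 V

The load sits in parallel with R2, giving an effective lower resistance R2' = R2·R_L/(R2+R_L) = 7.271 kΩ.
Voltage divider with the loaded lower leg: V_out = 7.31 × 7.271/(2.49 + 7.271) = 7.31 × 0.7449 = 5.445 V.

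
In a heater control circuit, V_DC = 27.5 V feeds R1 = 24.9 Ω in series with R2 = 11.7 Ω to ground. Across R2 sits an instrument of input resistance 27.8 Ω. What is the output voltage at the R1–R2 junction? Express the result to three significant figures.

First combine the lower leg with the load: R2 ‖ R_L = 8.234 Ω.
Now apply the divider: V_out = 27.5 × 0.2485 = 6.834 V.

V_out ≈ 6.83 V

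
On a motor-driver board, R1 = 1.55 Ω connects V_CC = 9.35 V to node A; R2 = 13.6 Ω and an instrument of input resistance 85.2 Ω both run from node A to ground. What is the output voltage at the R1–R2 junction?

V_out ≈ 8.26 V

First combine the lower leg with the load: R2 ‖ R_L = 11.73 Ω.
Voltage divider with the loaded lower leg: V_out = 9.35 × 11.73/(1.55 + 11.73) = 9.35 × 0.8833 = 8.259 V.
(Unloaded it would be 8.39 V; the load pulls it down.)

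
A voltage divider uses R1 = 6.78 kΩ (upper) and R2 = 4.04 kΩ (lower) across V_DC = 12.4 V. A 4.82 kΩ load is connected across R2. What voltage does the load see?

V_out ≈ 3.04 V

The load sits in parallel with R2, giving an effective lower resistance R2' = R2·R_L/(R2+R_L) = 2.198 kΩ.
Voltage divider with the loaded lower leg: V_out = 12.4 × 2.198/(6.78 + 2.198) = 12.4 × 0.2448 = 3.036 V.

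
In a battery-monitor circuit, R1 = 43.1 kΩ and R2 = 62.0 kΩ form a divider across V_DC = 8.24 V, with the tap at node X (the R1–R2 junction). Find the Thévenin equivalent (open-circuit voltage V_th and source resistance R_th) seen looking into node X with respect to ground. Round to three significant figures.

V_th ≈ 4.86 V, R_th ≈ 25.4 kΩ

Open-circuit (no load on X): V_th = V_DC · R2/(R1 + R2) = 8.24 × 62.0/(43.10 + 62.0) = 4.861 V.
Zeroing V_DC shorts the top of R1 to ground, so R_th = R1 ‖ R2 = 25.43 kΩ.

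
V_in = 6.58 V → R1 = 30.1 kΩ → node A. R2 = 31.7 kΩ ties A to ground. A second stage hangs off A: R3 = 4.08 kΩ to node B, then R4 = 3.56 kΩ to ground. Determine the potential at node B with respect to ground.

Node A sees R2 in parallel with the series input of stage 2, R3 + R4 = 7.640 kΩ.
R2 ‖ (R3+R4) = 6.156 kΩ.
V_A = 6.58 × 6.156/(30.1 + 6.156) = 1.117 V.
V_B = V_A × 0.4660 = 0.5206 V.

V_B ≈ 0.521 V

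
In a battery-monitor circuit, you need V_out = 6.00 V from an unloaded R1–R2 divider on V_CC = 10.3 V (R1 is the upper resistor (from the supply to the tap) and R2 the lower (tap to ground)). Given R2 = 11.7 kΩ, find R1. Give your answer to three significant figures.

R1 ≈ 8.39 kΩ

V_out/V_CC = R2/(R1+R2) = 0.5825.
R1 = R2·(1/k − 1) = 11.7 × 0.7167 = 8.385 kΩ.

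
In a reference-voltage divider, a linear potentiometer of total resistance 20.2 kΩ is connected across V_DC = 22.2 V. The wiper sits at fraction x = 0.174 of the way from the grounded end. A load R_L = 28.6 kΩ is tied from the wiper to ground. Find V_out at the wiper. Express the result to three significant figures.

V_out ≈ 3.51 V

The pot divides into 16.69 kΩ above the wiper and 3.515 kΩ below.
Lower segment in parallel with the load: 3.515 ‖ 28.6 = 3.130 kΩ.
V_out = 22.2 × 3.130/(16.69 + 3.130) = 3.507 V.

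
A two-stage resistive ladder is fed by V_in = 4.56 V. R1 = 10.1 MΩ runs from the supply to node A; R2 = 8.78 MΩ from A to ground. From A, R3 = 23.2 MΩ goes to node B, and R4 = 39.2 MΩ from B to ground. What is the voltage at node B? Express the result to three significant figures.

Node A sees R2 in parallel with the series input of stage 2, R3 + R4 = 62.40 MΩ.
Effective lower resistance at A: R2 ‖ 62.40 = 7.697 MΩ.
V_A = 4.56 × 7.697/(10.1 + 7.697) = 1.972 V.
V_B = V_A × 0.6282 = 1.239 V.

V_B ≈ 1.24 V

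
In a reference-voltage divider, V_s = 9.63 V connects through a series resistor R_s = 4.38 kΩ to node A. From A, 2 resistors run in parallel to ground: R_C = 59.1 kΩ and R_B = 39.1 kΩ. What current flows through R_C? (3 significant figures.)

Combine the parallel branches: R_p = (1/59.1 + 1/39.1)⁻¹ = 23.53 kΩ.
V_A by voltage divider: V_A = 9.63 × 23.53/(4.38 + 23.53) = 8.119 V.
Branch current I = V_A/R_C = 8.119/59.1 = 0.1374 mA.

I ≈ 0.137 mA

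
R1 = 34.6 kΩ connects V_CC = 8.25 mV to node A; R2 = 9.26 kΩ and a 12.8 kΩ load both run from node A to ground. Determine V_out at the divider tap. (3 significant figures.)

V_out ≈ 1.11 mV

The load sits in parallel with R2, giving an effective lower resistance R2' = R2·R_L/(R2+R_L) = 5.373 kΩ.
Voltage divider with the loaded lower leg: V_out = 8.25 × 5.373/(34.6 + 5.373) = 8.25 × 0.1344 = 1.109 mV.
(Unloaded it would be 1.74 mV; the load pulls it down.)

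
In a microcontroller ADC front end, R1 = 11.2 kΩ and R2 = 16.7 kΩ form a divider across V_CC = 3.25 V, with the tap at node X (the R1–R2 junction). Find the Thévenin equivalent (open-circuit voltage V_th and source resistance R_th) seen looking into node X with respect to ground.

V_th ≈ 1.95 V, R_th ≈ 6.70 kΩ

V_th is the unloaded tap voltage: V_CC · R2/(R1+R2) = 3.25 × 0.5986 = 1.945 V.
With V_CC suppressed (replaced by a short), R_th = R1 ‖ R2 = (11.20 × 16.7)/(11.20 + 16.7) = 6.704 kΩ.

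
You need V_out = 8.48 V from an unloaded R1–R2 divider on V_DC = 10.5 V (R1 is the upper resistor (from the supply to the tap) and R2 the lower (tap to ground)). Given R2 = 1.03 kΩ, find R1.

R1 ≈ 0.245 kΩ

The divider ratio is R2/(R1+R2) = 8.48/10.5 = 0.8076.
So R1 = R2 · (V_DC/V_out − 1) = 1.03 × (10.5/8.48 − 1) = 1.03 × 0.2382 = 0.2454 kΩ.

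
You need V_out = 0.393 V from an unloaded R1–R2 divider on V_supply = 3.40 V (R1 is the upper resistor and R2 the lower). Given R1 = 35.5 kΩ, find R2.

The divider ratio is R2/(R1+R2) = 0.393/3.40 = 0.1156.
So R2 = R1 · V_out/(V_supply − V_out) = 35.5 × 0.393/(3.40 − 0.393) = 35.5 × 0.1307 = 4.640 kΩ.

R2 ≈ 4.64 kΩ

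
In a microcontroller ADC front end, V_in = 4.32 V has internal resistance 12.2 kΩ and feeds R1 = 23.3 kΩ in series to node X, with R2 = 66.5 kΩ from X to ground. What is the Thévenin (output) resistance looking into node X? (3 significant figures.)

R_th ≈ 23.1 kΩ

R1' = 12.2 + 23.3 = 35.50 kΩ (source resistance + R1).
Zeroing V_in shorts the top of R1' to ground, so R_th = R1' ‖ R2 = 23.14 kΩ.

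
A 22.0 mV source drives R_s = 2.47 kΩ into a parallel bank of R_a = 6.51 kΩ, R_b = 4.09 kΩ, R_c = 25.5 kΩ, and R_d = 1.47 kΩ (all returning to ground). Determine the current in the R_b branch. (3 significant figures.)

Parallel bank: R_p = 1/(1/6.51 + 1/4.09 + 1/25.5 + 1/1.47) = 0.8948 kΩ.
Node voltage V_A = V_s · R_p/(R_s + R_p) = 22.0 × 0.2659 = 5.850 mV.
Branch current I = V_A/R_b = 5.850/4.09 = 1.430 µA.

I ≈ 1.43 µA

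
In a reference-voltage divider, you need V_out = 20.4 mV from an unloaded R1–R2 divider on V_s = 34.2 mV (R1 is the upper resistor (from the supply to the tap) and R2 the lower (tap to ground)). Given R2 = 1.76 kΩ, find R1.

V_out/V_s = R2/(R1+R2) = 0.5965.
So R1 = R2 · (V_s/V_out − 1) = 1.76 × (34.2/20.4 − 1) = 1.76 × 0.6765 = 1.191 kΩ.

R1 ≈ 1.19 kΩ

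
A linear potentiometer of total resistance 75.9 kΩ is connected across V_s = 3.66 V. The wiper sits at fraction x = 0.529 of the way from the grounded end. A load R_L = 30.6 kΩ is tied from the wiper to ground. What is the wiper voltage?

Split the track: R_lower = x·R_p = 40.15 kΩ, R_upper = (1−x)·R_p = 35.75 kΩ.
(x·R_p) ‖ R_L = 17.37 kΩ.
V_out = 3.66 × 17.37/(35.75 + 17.37) = 1.197 V.
(Unloaded: V_out = x·V_s = 1.94 V.)

V_out ≈ 1.20 V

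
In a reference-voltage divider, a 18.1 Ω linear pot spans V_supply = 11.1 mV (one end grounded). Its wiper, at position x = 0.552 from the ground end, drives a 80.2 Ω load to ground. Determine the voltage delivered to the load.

V_out ≈ 5.80 mV

The pot divides into 8.109 Ω above the wiper and 9.991 Ω below.
R_L loads the lower segment: effective lower R = 8.884 Ω.
V_out = 11.1 × 8.884/(8.109 + 8.884) = 5.803 mV.
(Unloaded: V_out = x·V_supply = 6.13 mV.)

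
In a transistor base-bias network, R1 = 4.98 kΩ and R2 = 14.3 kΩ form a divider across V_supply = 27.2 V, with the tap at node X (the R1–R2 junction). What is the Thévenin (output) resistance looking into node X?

Looking into X with the source shorted: R_th = R1·R2/(R1+R2) = 4.980 × 14.3/19.28 = 3.694 kΩ.

R_th ≈ 3.69 kΩ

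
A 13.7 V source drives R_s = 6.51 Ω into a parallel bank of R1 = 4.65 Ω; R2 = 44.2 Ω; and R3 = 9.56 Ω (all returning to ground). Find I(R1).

Parallel bank: R_p = 1/(1/4.65 + 1/44.2 + 1/9.56) = 2.922 Ω.
V_A = 13.7 × 2.922/9.432 = 4.244 V.
I(R1) = V_A / R1 = 4.244/4.65 = 0.9126 A.

I ≈ 0.913 A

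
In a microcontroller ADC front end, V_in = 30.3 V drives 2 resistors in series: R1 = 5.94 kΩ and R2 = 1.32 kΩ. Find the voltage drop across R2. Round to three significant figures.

V ≈ 5.51 V

Series total: ΣR = 5.94 + 1.32 = 7.260 kΩ.
V = V_in · R/ΣR = 30.3 × 0.1818 = 5.509 V.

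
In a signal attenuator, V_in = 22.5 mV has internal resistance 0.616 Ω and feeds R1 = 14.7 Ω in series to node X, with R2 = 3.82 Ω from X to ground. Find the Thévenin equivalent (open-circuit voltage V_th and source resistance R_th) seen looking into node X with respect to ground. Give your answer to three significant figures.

V_th ≈ 4.49 mV, R_th ≈ 3.06 Ω

R1' = 0.616 + 14.7 = 15.32 Ω (source resistance + R1).
With X open, the divider is unloaded: V_th = 22.5 × 3.82/19.14 = 4.492 mV.
With V_in suppressed (replaced by a short), R_th = R1' ‖ R2 = (15.32 × 3.82)/(15.32 + 3.82) = 3.057 Ω.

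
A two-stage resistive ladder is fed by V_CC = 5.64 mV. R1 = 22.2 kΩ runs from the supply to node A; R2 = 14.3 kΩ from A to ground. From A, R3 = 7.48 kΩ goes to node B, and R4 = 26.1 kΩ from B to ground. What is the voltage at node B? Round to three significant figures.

V_B ≈ 1.36 mV

The second stage (R3 + R4 = 33.58 kΩ) loads node A in parallel with R2.
R2 ‖ (R3+R4) = 10.03 kΩ.
So V_A = 5.64 × 0.3112 = 1.755 mV.
Then the unloaded second divider: V_B = V_A × R4/(R3+R4) = 1.755 × 0.7772 = 1.364 mV.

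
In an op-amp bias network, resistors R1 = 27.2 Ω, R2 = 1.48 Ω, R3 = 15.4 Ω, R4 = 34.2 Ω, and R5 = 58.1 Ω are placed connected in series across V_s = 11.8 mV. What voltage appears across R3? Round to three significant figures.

V ≈ 1.33 mV

Series total: ΣR = 27.2 + 1.48 + 15.4 + 34.2 + 58.1 = 136.4 Ω.
Voltage divider: V = V_s · (15.40 / 136.4) = 11.8 × 0.1129 = 1.332 mV.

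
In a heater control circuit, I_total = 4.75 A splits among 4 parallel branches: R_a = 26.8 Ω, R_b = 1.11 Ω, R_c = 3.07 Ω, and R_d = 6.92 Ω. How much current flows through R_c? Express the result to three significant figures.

Conductances: ΣG = 1/26.8 + 1/1.11 + 1/3.07 + 1/6.92 = 1.408 (1/Ω).
By the current-divider rule, I = I_total · G_k/ΣG = 4.75 × 0.2313 = 1.099 A.

I ≈ 1.10 A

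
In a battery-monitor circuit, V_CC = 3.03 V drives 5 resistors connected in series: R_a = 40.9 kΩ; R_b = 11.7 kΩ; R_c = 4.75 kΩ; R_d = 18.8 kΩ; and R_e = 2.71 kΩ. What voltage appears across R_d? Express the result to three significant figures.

V ≈ 0.722 V

Total series resistance ΣR = 40.9 + 11.7 + 4.75 + 18.8 + 2.71 = 78.86 kΩ.
V = V_CC · R/ΣR = 3.03 × 0.2384 = 0.7223 V.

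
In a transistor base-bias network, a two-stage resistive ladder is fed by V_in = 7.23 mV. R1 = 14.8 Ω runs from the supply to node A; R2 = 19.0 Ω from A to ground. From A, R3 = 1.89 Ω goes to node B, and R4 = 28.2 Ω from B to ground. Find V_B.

The second stage (R3 + R4 = 30.09 Ω) loads node A in parallel with R2.
Effective lower resistance at A: R2 ‖ 30.09 = 11.65 Ω.
First divider: V_A = V_in · 11.65/(14.8 + 11.65) = 3.184 mV.
V_B = V_A × 0.9372 = 2.984 mV.

V_B ≈ 2.98 mV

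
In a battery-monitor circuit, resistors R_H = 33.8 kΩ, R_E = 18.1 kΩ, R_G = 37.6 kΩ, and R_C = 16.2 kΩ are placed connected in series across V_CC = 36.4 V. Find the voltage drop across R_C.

Total series resistance ΣR = 33.8 + 18.1 + 37.6 + 16.2 = 105.7 kΩ.
Voltage divider: V = V_CC · (16.20 / 105.7) = 36.4 × 0.1533 = 5.579 V.

V ≈ 5.58 V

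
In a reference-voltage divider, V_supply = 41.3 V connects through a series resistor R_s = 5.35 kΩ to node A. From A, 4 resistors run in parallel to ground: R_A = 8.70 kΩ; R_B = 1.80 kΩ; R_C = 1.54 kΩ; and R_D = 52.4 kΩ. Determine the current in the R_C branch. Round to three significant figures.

Equivalent of the parallel group: R_p = 0.7469 kΩ.
Node voltage V_A = V_supply · R_p/(R_s + R_p) = 41.3 × 0.1225 = 5.059 V.
I(R_C) = V_A / R_C = 5.059/1.54 = 3.285 mA.

I ≈ 3.29 mA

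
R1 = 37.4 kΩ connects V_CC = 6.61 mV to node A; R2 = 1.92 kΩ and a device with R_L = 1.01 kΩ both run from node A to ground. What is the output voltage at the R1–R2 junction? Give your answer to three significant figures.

V_out ≈ 0.115 mV

The load sits in parallel with R2, giving an effective lower resistance R2' = R2·R_L/(R2+R_L) = 0.6618 kΩ.
Voltage divider with the loaded lower leg: V_out = 6.61 × 0.6618/(37.4 + 0.6618) = 6.61 × 0.01739 = 0.1149 mV.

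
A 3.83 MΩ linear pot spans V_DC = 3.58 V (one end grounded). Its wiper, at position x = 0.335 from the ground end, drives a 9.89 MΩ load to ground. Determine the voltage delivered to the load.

V_out ≈ 1.10 V

Lower segment x·R_p = 1.283 MΩ; upper segment (1−x)·R_p = 2.547 MΩ.
R_L loads the lower segment: effective lower R = 1.136 MΩ.
Then V_out = V_DC · 1.136/(2.547 + 1.136) = 1.104 V.
(Unloaded: V_out = x·V_DC = 1.20 V.)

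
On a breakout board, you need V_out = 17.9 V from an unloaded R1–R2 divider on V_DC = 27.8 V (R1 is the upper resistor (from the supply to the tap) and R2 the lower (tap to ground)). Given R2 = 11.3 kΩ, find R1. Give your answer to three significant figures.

V_out/V_DC = R2/(R1+R2) = 0.6439.
So R1 = R2 · (V_DC/V_out − 1) = 11.3 × (27.8/17.9 − 1) = 11.3 × 0.5531 = 6.250 kΩ.

R1 ≈ 6.25 kΩ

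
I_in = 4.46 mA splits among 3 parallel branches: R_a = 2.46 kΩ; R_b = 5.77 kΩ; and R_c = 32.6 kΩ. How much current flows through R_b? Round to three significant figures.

ΣG = 1/2.46 + 1/5.77 + 1/32.6 = 0.6105.
R_b takes the fraction G_k/ΣG = 0.1733/0.6105 = 0.2839, so I = 4.46 × 0.2839 = 1.266 mA.

I ≈ 1.27 mA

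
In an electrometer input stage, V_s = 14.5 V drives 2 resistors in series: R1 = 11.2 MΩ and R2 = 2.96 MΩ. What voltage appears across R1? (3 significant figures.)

Total series resistance ΣR = 11.2 + 2.96 = 14.16 MΩ.
Voltage divider: V = V_s · (11.20 / 14.16) = 14.5 × 0.7910 = 11.47 V.

V ≈ 11.5 V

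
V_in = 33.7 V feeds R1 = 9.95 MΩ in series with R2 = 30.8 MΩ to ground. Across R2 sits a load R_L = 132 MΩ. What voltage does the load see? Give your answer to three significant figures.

V_out ≈ 24.1 V

First combine the lower leg with the load: R2 ‖ R_L = 24.97 MΩ.
Now apply the divider: V_out = 33.7 × 0.7151 = 24.10 V.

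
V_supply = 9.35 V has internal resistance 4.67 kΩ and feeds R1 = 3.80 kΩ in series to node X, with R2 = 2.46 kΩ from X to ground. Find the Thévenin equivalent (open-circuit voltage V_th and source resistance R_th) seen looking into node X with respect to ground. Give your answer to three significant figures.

R1' = 4.67 + 3.80 = 8.470 kΩ (source resistance + R1).
Open-circuit (no load on X): V_th = V_supply · R2/(R1' + R2) = 9.35 × 2.46/(8.470 + 2.46) = 2.104 V.
With V_supply suppressed (replaced by a short), R_th = R1' ‖ R2 = (8.470 × 2.46)/(8.470 + 2.46) = 1.906 kΩ.

V_th ≈ 2.10 V, R_th ≈ 1.91 kΩ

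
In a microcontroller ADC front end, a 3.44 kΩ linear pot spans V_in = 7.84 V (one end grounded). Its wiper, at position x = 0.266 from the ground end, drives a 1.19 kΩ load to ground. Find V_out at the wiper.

V_out ≈ 1.33 V

The pot divides into 2.525 kΩ above the wiper and 0.9150 kΩ below.
Lower segment in parallel with the load: 0.9150 ‖ 1.19 = 0.5173 kΩ.
Then V_out = V_in · 0.5173/(2.525 + 0.5173) = 1.333 V.
(Unloaded: V_out = x·V_in = 2.09 V.)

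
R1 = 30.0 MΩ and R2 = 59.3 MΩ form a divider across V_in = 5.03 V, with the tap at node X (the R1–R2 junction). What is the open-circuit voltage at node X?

Open-circuit (no load on X): V_th = V_in · R2/(R1 + R2) = 5.03 × 59.3/(30.00 + 59.3) = 3.340 V.

V_th ≈ 3.34 V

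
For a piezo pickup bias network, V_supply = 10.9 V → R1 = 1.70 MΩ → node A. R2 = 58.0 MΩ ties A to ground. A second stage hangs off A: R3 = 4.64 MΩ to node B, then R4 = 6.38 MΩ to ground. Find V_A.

Looking into the second stage from A: R3 + R4 = 11.02 MΩ appears in parallel with R2.
Effective lower resistance at A: R2 ‖ 11.02 = 9.261 MΩ.
First divider: V_A = V_supply · 9.261/(1.70 + 9.261) = 9.209 V.

V_A ≈ 9.21 V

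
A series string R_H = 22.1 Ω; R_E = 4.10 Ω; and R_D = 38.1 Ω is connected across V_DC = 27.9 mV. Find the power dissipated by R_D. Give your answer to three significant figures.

P ≈ 7.17 µW

ΣR = 64.30 Ω → I = 27.9/64.30 = 0.4339 mA.
P = I²R = 0.1883 × 38.1 = 7.173 µW.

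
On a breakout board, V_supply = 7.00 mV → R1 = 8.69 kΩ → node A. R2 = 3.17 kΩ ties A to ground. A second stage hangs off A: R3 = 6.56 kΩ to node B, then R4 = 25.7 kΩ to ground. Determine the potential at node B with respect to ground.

V_B ≈ 1.39 mV

Looking into the second stage from A: R3 + R4 = 32.26 kΩ appears in parallel with R2.
Effective lower resistance at A: R2 ‖ 32.26 = 2.886 kΩ.
V_A = 7.00 × 2.886/(8.69 + 2.886) = 1.745 mV.
V_B = V_A × 0.7967 = 1.390 mV.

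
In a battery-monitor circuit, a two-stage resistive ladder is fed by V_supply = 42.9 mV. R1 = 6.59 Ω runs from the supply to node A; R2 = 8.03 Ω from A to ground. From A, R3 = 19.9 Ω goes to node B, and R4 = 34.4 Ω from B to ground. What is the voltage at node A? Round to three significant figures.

V_A ≈ 22.1 mV

Looking into the second stage from A: R3 + R4 = 54.30 Ω appears in parallel with R2.
R2 ‖ (R3+R4) = 6.995 Ω.
V_A = 42.9 × 6.995/(6.59 + 6.995) = 22.09 mV.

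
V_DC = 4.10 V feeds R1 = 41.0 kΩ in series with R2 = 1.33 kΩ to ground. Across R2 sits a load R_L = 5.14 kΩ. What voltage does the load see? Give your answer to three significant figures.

First combine the lower leg with the load: R2 ‖ R_L = 1.057 kΩ.
Then V_out = V_DC · R2'/(R1 + R2') = 4.10 × 1.057/42.06 = 0.1030 V.

V_out ≈ 0.103 V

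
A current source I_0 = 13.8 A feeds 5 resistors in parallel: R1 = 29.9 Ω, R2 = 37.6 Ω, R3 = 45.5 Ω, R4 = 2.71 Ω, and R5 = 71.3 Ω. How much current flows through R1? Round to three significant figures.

I ≈ 0.992 A

Total conductance ΣG = 1/29.9 + 1/37.6 + 1/45.5 + 1/2.71 + 1/71.3 = 0.4650 (units of 1/Ω).
Current divider: I(R1) = I_0 · G_k/ΣG = 13.8 × (0.03344/0.4650) = 13.8 × 0.07192 = 0.9925 A.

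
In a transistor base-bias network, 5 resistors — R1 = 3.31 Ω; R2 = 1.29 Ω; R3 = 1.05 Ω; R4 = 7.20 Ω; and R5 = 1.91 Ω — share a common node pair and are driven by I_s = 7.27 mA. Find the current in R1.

I ≈ 0.816 mA

Conductances: ΣG = 1/3.31 + 1/1.29 + 1/1.05 + 1/7.20 + 1/1.91 = 2.692 (1/Ω).
Current divider: I(R1) = I_s · G_k/ΣG = 7.27 × (0.3021/2.692) = 7.27 × 0.1122 = 0.8158 mA.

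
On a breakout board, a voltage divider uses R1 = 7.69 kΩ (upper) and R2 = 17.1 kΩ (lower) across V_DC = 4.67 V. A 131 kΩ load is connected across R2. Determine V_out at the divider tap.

V_out ≈ 3.10 V

The load sits in parallel with R2, giving an effective lower resistance R2' = R2·R_L/(R2+R_L) = 15.13 kΩ.
Then V_out = V_DC · R2'/(R1 + R2') = 4.67 × 15.13/22.82 = 3.096 V.
(Unloaded it would be 3.22 V; the load pulls it down.)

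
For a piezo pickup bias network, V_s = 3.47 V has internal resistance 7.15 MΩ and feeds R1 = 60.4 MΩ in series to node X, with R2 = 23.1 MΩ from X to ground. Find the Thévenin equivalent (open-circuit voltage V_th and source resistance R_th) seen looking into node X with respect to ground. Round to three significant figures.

R1' = 7.15 + 60.4 = 67.55 MΩ (source resistance + R1).
V_th is the unloaded tap voltage: V_s · R2/(R1'+R2) = 3.47 × 0.2548 = 0.8842 V.
With V_s suppressed (replaced by a short), R_th = R1' ‖ R2 = (67.55 × 23.1)/(67.55 + 23.1) = 17.21 MΩ.

V_th ≈ 0.884 V, R_th ≈ 17.2 MΩ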